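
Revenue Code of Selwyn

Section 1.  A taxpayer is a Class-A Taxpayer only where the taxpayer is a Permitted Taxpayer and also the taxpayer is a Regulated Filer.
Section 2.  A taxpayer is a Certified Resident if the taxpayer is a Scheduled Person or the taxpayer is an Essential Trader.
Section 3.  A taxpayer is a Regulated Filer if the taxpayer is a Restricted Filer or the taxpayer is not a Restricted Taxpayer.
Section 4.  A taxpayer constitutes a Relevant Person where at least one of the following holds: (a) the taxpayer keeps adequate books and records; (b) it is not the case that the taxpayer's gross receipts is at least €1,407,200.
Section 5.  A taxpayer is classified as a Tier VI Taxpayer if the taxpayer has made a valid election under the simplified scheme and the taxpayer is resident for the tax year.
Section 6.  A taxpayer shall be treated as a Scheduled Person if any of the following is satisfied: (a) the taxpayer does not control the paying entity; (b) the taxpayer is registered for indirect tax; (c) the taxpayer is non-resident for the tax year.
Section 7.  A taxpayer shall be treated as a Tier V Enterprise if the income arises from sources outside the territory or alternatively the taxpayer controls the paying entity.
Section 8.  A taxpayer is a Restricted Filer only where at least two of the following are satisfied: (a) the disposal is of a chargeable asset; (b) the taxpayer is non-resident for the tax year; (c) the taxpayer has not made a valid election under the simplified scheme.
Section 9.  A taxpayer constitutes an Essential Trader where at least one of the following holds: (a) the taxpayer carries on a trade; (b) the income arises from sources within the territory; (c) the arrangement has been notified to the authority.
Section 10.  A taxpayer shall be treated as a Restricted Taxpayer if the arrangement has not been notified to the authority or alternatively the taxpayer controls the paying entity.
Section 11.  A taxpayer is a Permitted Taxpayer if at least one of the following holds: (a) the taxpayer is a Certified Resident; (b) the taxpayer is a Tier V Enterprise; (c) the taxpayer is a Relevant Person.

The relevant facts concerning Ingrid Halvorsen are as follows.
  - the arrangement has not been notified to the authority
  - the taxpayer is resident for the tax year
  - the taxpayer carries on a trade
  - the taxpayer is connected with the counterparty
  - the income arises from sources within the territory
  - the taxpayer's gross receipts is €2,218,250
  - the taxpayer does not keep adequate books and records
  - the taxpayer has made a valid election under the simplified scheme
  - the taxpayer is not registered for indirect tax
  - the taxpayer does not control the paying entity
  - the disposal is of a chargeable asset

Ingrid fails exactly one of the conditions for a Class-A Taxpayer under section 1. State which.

Regulated Filer

section 6 — Scheduled Person: [the taxpayer does not control the paying entity? yes] OR [the taxpayer is registered for indirect tax? no] OR [the taxpayer is non-resident for the tax year? no] → satisfied.
section 9 — Essential Trader: [the taxpayer carries on a trade? yes] OR [the income arises from sources within the territory? yes] OR [the arrangement has been notified to the authority? no] → satisfied.
section 2 — Certified Resident: [Scheduled Person (section 6)? yes] OR [Essential Trader (section 9)? yes] → satisfied.
section 7 — Tier V Enterprise: [the income arises from sources outside the territory? no] OR [the taxpayer controls the paying entity? no] → not satisfied.
section 4 — Relevant Person: [the taxpayer keeps adequate books and records? no] OR [taxpayer's gross receipts: €2,218,250 ≥ €1,407,200? yes, so negated condition no] → not satisfied.
section 11 — Permitted Taxpayer: [Certified Resident (section 2)? yes] OR [Tier V Enterprise (section 7)? no] OR [Relevant Person (section 4)? no] → satisfied.
section 8 — Restricted Filer: the disposal is of a chargeable asset? yes; the taxpayer is non-resident for the tax year? no; the taxpayer has not made a valid election under the simplified scheme? no — 1 of 3 hold (need ≥2) → not satisfied.
section 10 — Restricted Taxpayer: [the arrangement has not been notified to the authority? yes] OR [the taxpayer controls the paying entity? no] → satisfied.
section 3 — Regulated Filer: [Restricted Filer (section 8)? no] OR [not a Restricted Taxpayer (section 10)? no] → not satisfied.
section 1 — Class-A Taxpayer: [Permitted Taxpayer (section 11)? yes] AND [Regulated Filer (section 3)? no] → not satisfied.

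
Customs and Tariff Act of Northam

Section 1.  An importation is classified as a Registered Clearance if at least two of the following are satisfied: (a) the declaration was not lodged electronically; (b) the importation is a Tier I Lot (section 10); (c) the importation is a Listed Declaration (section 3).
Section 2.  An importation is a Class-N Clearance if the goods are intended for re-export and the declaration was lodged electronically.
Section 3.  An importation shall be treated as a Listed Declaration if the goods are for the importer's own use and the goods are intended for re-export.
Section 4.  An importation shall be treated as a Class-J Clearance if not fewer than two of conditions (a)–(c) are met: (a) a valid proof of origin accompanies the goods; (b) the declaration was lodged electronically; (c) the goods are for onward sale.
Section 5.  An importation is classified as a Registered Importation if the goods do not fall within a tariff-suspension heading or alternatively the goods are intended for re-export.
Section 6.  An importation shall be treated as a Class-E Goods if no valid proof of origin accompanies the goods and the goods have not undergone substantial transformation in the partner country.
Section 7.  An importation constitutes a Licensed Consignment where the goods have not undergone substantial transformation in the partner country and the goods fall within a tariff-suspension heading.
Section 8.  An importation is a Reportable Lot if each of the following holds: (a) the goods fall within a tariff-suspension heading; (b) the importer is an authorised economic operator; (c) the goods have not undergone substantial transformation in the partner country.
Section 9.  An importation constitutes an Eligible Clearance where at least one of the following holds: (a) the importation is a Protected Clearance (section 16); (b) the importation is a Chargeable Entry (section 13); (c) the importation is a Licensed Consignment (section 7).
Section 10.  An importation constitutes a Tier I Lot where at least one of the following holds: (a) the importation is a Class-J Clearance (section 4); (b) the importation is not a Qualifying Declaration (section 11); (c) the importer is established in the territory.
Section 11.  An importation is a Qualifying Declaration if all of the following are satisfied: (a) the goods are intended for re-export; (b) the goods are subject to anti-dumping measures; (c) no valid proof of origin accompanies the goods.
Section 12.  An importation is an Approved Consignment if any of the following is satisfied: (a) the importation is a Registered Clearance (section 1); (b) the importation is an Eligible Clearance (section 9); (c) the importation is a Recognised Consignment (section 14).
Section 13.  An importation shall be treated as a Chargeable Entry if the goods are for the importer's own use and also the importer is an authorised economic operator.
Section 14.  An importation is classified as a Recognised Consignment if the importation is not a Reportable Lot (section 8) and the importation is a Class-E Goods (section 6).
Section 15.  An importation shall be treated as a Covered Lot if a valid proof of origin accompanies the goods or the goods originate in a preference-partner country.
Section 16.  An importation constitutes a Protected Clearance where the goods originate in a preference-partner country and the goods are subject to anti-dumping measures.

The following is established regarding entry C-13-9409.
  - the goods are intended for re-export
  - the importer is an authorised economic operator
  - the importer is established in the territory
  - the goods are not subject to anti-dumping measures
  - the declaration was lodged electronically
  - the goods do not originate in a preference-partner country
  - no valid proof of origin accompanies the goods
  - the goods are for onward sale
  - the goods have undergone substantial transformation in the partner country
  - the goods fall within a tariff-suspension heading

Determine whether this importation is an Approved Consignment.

No

section 4 — Class-J Clearance: a valid proof of origin accompanies the goods? no; the declaration was lodged electronically? yes; the goods are for onward sale? yes — 2 of 3 hold (need ≥2) → satisfied.
section 11 — Qualifying Declaration: [the goods are intended for re-export? yes] AND [the goods are subject to anti-dumping measures? no] AND [no valid proof of origin accompanies the goods? yes] → not satisfied.
section 10 — Tier I Lot: [Class-J Clearance (section 4)? yes] OR [not a Qualifying Declaration (section 11)? yes] OR [the importer is established in the territory? yes] → satisfied.
section 3 — Listed Declaration: [the goods are for the importer's own use? no] AND [the goods are intended for re-export? yes] → not satisfied.
section 1 — Registered Clearance: the declaration was not lodged electronically? no; Tier I Lot (section 10)? yes; Listed Declaration (section 3)? no — 1 of 3 hold (need ≥2) → not satisfied.
section 16 — Protected Clearance: [the goods originate in a preference-partner country? no] AND [the goods are subject to anti-dumping measures? no] → not satisfied.
section 13 — Chargeable Entry: [the goods are for the importer's own use? no] AND [the importer is an authorised economic operator? yes] → not satisfied.
section 7 — Licensed Consignment: [the goods have not undergone substantial transformation in the partner country? no] AND [the goods fall within a tariff-suspension heading? yes] → not satisfied.
section 9 — Eligible Clearance: [Protected Clearance (section 16)? no] OR [Chargeable Entry (section 13)? no] OR [Licensed Consignment (section 7)? no] → not satisfied.
section 8 — Reportable Lot: [the goods fall within a tariff-suspension heading? yes] AND [the importer is an authorised economic operator? yes] AND [the goods have not undergone substantial transformation in the partner country? no] → not satisfied.
section 6 — Class-E Goods: [no valid proof of origin accompanies the goods? yes] AND [the goods have not undergone substantial transformation in the partner country? no] → not satisfied.
section 14 — Recognised Consignment: [not a Reportable Lot (section 8)? yes] AND [Class-E Goods (section 6)? no] → not satisfied.
section 12 — Approved Consignment: [Registered Clearance (section 1)? no] OR [Eligible Clearance (section 9)? no] OR [Recognised Consignment (section 14)? no] → not satisfied.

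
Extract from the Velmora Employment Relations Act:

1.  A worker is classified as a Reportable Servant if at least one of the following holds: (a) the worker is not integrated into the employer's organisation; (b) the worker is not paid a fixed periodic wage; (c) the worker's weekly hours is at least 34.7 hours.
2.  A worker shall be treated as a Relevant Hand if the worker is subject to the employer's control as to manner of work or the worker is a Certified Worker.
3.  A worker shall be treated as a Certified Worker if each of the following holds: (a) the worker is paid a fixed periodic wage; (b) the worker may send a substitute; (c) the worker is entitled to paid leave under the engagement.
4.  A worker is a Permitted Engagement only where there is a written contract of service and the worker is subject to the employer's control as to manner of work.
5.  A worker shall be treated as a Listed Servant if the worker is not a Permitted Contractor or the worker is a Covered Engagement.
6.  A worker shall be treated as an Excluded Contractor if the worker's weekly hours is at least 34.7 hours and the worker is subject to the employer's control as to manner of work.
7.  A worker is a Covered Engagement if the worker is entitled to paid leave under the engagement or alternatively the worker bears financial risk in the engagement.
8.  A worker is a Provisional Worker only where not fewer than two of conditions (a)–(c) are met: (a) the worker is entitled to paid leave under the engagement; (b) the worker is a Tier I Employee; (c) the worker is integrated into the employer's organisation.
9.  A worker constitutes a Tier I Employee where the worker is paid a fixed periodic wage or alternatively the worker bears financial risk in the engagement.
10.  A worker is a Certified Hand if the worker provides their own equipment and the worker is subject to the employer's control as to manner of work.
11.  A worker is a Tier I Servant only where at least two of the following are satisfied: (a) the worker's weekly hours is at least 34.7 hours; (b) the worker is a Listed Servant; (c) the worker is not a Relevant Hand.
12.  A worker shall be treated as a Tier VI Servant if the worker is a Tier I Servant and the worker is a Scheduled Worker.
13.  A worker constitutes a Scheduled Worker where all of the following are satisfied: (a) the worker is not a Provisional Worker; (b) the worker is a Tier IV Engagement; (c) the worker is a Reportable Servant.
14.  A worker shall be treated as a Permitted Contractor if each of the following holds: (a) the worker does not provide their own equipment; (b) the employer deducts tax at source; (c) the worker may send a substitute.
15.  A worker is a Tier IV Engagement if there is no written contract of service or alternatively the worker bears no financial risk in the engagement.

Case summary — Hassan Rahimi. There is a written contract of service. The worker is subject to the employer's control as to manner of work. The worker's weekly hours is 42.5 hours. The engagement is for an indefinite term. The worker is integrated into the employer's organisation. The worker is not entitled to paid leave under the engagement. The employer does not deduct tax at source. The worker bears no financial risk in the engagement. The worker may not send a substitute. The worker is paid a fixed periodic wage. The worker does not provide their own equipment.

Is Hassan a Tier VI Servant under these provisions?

No

paragraph 14 — Permitted Contractor: [the worker does not provide their own equipment? yes] AND [the employer deducts tax at source? no] AND [the worker may send a substitute? no] → not satisfied.
paragraph 7 — Covered Engagement: [the worker is entitled to paid leave under the engagement? no] OR [the worker bears financial risk in the engagement? no] → not satisfied.
paragraph 5 — Listed Servant: [not a Permitted Contractor (paragraph 14)? yes] OR [Covered Engagement (paragraph 7)? no] → satisfied.
paragraph 3 — Certified Worker: [the worker is paid a fixed periodic wage? yes] AND [the worker may send a substitute? no] AND [the worker is entitled to paid leave under the engagement? no] → not satisfied.
paragraph 2 — Relevant Hand: [the worker is subject to the employer's control as to manner of work? yes] OR [Certified Worker (paragraph 3)? no] → satisfied.
paragraph 11 — Tier I Servant: worker's weekly hours: 42.5 hours ≥ 34.7 hours? yes; Listed Servant (paragraph 5)? yes; not a Relevant Hand (paragraph 2)? no — 2 of 3 hold (need ≥2) → satisfied.
paragraph 9 — Tier I Employee: [the worker is paid a fixed periodic wage? yes] OR [the worker bears financial risk in the engagement? no] → satisfied.
paragraph 8 — Provisional Worker: the worker is entitled to paid leave under the engagement? no; Tier I Employee (paragraph 9)? yes; the worker is integrated into the employer's organisation? yes — 2 of 3 hold (need ≥2) → satisfied.
paragraph 15 — Tier IV Engagement: [there is no written contract of service? no] OR [the worker bears no financial risk in the engagement? yes] → satisfied.
paragraph 1 — Reportable Servant: [the worker is not integrated into the employer's organisation? no] OR [the worker is not paid a fixed periodic wage? no] OR [worker's weekly hours: 42.5 hours ≥ 34.7 hours? yes] → satisfied.
paragraph 13 — Scheduled Worker: [not a Provisional Worker (paragraph 8)? no] AND [Tier IV Engagement (paragraph 15)? yes] AND [Reportable Servant (paragraph 1)? yes] → not satisfied.
paragraph 12 — Tier VI Servant: [Tier I Servant (paragraph 11)? yes] AND [Scheduled Worker (paragraph 13)? no] → not satisfied.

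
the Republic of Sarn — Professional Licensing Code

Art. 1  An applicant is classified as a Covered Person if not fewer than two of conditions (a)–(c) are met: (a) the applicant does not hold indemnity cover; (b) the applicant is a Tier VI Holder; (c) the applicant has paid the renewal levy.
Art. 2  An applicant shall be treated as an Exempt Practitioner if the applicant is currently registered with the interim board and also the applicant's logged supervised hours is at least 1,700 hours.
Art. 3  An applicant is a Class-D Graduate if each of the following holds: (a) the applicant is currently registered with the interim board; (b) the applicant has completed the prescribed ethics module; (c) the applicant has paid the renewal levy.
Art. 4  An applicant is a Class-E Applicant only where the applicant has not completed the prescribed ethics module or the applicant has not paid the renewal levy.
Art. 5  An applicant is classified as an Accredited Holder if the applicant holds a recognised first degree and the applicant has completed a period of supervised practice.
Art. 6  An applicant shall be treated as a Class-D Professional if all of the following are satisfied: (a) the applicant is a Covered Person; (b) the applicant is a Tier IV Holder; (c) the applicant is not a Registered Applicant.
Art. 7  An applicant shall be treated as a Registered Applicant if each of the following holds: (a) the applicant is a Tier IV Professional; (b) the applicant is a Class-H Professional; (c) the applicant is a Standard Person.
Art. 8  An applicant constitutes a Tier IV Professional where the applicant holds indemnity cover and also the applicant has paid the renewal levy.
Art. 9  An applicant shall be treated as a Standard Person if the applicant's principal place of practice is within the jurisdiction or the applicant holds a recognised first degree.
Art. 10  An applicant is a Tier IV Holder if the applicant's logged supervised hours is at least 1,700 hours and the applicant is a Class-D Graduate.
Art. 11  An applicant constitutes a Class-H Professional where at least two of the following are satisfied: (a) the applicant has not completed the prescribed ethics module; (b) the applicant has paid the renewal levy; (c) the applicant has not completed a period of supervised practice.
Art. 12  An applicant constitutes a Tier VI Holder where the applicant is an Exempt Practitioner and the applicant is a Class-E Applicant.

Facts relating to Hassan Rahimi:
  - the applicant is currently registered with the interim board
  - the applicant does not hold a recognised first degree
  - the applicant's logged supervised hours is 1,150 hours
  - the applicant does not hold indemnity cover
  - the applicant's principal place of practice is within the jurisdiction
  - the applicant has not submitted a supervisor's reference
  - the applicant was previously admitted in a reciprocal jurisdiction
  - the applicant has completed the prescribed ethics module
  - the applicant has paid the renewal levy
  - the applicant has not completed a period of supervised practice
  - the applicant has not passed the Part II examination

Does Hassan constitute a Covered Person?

article 2 — Exempt Practitioner: [the applicant is currently registered with the interim board? yes] AND [applicant's logged supervised hours: 1,150 hours ≥ 1,700 hours? no] → not satisfied.
article 4 — Class-E Applicant: [the applicant has not completed the prescribed ethics module? no] OR [the applicant has not paid the renewal levy? no] → not satisfied.
article 12 — Tier VI Holder: [Exempt Practitioner (article 2)? no] AND [Class-E Applicant (article 4)? no] → not satisfied.
article 1 — Covered Person: the applicant does not hold indemnity cover? yes; Tier VI Holder (article 12)? no; the applicant has paid the renewal levy? yes — 2 of 3 hold (need ≥2) → satisfied.

Yes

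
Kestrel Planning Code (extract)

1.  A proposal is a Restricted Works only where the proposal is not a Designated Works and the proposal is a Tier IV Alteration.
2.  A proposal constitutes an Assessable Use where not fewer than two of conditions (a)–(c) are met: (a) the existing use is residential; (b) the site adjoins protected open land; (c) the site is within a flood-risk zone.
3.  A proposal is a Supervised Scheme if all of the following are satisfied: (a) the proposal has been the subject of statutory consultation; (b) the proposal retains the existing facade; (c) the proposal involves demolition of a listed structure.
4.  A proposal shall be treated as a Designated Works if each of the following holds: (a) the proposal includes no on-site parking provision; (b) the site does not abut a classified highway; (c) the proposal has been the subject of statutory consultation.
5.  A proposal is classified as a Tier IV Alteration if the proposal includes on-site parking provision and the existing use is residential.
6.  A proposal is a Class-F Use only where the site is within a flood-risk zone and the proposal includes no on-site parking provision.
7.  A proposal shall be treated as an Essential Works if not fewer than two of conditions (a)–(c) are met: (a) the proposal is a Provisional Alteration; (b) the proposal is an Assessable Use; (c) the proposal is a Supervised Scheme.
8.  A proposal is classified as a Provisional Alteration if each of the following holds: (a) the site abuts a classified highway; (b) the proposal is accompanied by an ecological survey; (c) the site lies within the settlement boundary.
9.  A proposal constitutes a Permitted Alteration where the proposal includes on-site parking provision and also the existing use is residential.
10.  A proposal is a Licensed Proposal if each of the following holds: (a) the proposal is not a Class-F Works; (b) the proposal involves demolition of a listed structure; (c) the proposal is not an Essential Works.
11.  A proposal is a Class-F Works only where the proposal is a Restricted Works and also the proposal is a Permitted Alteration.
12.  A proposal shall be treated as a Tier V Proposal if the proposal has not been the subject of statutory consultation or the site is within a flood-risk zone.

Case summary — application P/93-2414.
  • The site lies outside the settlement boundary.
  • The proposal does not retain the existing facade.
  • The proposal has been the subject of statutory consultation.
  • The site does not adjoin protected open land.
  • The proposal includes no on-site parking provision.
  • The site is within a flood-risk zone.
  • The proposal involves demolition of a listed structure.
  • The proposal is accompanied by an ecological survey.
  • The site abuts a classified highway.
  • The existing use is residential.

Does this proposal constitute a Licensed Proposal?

Yes

Under paragraph 4: the proposal includes no on-site parking provision? yes; and the site does not abut a classified highway? no; and the proposal has been the subject of statutory consultation? yes. So the proposal is not a Designated Works.
Under paragraph 5: the proposal includes on-site parking provision? no; and the existing use is residential? yes. So the proposal is not a Tier IV Alteration.
Under paragraph 1: not a Designated Works (paragraph 4)? yes; and Tier IV Alteration (paragraph 5)? no. So the proposal is not a Restricted Works.
Under paragraph 9: the proposal includes on-site parking provision? no; and the existing use is residential? yes. So the proposal is not a Permitted Alteration.
Under paragraph 11: Restricted Works (paragraph 1)? no; and Permitted Alteration (paragraph 9)? no. So the proposal is not a Class-F Works.
Under paragraph 8: the site abuts a classified highway? yes; and the proposal is accompanied by an ecological survey? yes; and the site lies within the settlement boundary? no. So the proposal is not a Provisional Alteration.
Under paragraph 2: the existing use is residential? yes; the site adjoins protected open land? no; the site is within a flood-risk zone? yes — 2 of 3 hold (need ≥2) → satisfied.
Under paragraph 3: the proposal has been the subject of statutory consultation? yes; and the proposal retains the existing facade? no; and the proposal involves demolition of a listed structure? yes. So the proposal is not a Supervised Scheme.
Under paragraph 7: Provisional Alteration (paragraph 8)? no; Assessable Use (paragraph 2)? yes; Supervised Scheme (paragraph 3)? no — 1 of 3 hold (need ≥2) → not satisfied.
Under paragraph 10: not a Class-F Works (paragraph 11)? yes; and the proposal involves demolition of a listed structure? yes; and not an Essential Works (paragraph 7)? yes. So the proposal is a Licensed Proposal.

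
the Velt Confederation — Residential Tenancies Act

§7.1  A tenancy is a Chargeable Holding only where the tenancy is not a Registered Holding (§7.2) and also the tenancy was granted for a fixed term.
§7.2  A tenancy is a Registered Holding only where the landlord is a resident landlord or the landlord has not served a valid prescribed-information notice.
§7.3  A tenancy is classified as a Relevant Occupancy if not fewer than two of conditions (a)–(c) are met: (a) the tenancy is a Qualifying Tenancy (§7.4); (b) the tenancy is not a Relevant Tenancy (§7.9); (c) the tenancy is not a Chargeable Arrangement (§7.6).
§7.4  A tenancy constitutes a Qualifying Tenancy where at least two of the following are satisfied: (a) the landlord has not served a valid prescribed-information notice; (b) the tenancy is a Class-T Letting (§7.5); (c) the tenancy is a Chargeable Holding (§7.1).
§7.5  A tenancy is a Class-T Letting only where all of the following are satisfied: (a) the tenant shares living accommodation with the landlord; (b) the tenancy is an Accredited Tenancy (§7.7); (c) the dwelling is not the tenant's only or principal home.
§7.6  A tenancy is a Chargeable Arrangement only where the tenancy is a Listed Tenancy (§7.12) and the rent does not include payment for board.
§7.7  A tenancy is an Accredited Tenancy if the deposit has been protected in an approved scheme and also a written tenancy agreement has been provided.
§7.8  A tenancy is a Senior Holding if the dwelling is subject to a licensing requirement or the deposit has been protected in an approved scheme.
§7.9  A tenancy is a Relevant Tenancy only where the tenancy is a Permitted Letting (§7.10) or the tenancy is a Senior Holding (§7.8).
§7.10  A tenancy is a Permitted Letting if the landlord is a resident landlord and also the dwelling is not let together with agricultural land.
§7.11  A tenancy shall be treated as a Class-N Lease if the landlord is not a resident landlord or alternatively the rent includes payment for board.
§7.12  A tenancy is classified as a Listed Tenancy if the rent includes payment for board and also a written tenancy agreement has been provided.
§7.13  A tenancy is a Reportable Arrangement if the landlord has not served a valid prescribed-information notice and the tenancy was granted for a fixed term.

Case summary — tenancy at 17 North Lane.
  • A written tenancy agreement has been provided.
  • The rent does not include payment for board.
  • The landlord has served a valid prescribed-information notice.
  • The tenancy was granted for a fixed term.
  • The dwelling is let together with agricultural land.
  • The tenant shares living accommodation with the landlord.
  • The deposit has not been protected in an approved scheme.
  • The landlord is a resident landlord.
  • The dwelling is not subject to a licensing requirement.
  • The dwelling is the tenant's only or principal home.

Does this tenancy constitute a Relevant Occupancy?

§7.7 — Accredited Tenancy: [the deposit has been protected in an approved scheme? no] AND [a written tenancy agreement has been provided? yes] → not satisfied.
§7.5 — Class-T Letting: [the tenant shares living accommodation with the landlord? yes] AND [Accredited Tenancy (§7.7)? no] AND [the dwelling is not the tenant's only or principal home? no] → not satisfied.
§7.2 — Registered Holding: [the landlord is a resident landlord? yes] OR [the landlord has not served a valid prescribed-information notice? no] → satisfied.
§7.1 — Chargeable Holding: [not a Registered Holding (§7.2)? no] AND [the tenancy was granted for a fixed term? yes] → not satisfied.
§7.4 — Qualifying Tenancy: the landlord has not served a valid prescribed-information notice? no; Class-T Letting (§7.5)? no; Chargeable Holding (§7.1)? no — 0 of 3 hold (need ≥2) → not satisfied.
§7.10 — Permitted Letting: [the landlord is a resident landlord? yes] AND [the dwelling is not let together with agricultural land? no] → not satisfied.
§7.8 — Senior Holding: [the dwelling is subject to a licensing requirement? no] OR [the deposit has been protected in an approved scheme? no] → not satisfied.
§7.9 — Relevant Tenancy: [Permitted Letting (§7.10)? no] OR [Senior Holding (§7.8)? no] → not satisfied.
§7.12 — Listed Tenancy: [the rent includes payment for board? no] AND [a written tenancy agreement has been provided? yes] → not satisfied.
§7.6 — Chargeable Arrangement: [Listed Tenancy (§7.12)? no] AND [the rent does not include payment for board? yes] → not satisfied.
§7.3 — Relevant Occupancy: Qualifying Tenancy (§7.4)? no; not a Relevant Tenancy (§7.9)? yes; not a Chargeable Arrangement (§7.6)? yes — 2 of 3 hold (need ≥2) → satisfied.

Yes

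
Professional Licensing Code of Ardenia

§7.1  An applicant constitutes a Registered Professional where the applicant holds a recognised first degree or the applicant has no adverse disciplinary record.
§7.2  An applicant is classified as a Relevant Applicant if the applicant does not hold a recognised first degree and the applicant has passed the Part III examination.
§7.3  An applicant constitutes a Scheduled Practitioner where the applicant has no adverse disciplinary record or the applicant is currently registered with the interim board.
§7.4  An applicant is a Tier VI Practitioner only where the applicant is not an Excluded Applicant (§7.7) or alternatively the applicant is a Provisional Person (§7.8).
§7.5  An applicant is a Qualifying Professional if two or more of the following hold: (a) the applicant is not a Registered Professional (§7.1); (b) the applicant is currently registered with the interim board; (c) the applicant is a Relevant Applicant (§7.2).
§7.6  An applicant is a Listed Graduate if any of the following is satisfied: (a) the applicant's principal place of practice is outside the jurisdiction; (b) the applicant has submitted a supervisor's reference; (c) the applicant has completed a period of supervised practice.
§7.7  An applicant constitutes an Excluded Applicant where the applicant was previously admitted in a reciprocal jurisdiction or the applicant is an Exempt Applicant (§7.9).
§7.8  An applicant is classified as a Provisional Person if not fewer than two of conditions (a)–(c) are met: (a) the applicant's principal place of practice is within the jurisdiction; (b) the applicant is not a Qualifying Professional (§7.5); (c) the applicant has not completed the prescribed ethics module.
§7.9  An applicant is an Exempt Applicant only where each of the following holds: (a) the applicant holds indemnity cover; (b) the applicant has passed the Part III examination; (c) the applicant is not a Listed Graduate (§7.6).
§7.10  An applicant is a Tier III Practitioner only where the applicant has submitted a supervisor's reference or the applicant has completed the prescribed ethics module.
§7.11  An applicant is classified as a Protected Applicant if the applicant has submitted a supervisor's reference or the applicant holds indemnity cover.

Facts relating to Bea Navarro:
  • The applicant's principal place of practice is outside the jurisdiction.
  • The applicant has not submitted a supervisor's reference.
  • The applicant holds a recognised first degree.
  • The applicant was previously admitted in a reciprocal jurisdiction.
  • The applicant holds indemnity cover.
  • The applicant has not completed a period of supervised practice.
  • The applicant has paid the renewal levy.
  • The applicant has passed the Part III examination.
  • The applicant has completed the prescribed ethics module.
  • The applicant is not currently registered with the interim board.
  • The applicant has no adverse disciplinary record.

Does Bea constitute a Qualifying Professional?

No

§7.1 — Registered Professional: [the applicant holds a recognised first degree? yes] OR [the applicant has no adverse disciplinary record? yes] → satisfied.
§7.2 — Relevant Applicant: [the applicant does not hold a recognised first degree? no] AND [the applicant has passed the Part III examination? yes] → not satisfied.
§7.5 — Qualifying Professional: not a Registered Professional (§7.1)? no; the applicant is currently registered with the interim board? no; Relevant Applicant (§7.2)? no — 0 of 3 hold (need ≥2) → not satisfied.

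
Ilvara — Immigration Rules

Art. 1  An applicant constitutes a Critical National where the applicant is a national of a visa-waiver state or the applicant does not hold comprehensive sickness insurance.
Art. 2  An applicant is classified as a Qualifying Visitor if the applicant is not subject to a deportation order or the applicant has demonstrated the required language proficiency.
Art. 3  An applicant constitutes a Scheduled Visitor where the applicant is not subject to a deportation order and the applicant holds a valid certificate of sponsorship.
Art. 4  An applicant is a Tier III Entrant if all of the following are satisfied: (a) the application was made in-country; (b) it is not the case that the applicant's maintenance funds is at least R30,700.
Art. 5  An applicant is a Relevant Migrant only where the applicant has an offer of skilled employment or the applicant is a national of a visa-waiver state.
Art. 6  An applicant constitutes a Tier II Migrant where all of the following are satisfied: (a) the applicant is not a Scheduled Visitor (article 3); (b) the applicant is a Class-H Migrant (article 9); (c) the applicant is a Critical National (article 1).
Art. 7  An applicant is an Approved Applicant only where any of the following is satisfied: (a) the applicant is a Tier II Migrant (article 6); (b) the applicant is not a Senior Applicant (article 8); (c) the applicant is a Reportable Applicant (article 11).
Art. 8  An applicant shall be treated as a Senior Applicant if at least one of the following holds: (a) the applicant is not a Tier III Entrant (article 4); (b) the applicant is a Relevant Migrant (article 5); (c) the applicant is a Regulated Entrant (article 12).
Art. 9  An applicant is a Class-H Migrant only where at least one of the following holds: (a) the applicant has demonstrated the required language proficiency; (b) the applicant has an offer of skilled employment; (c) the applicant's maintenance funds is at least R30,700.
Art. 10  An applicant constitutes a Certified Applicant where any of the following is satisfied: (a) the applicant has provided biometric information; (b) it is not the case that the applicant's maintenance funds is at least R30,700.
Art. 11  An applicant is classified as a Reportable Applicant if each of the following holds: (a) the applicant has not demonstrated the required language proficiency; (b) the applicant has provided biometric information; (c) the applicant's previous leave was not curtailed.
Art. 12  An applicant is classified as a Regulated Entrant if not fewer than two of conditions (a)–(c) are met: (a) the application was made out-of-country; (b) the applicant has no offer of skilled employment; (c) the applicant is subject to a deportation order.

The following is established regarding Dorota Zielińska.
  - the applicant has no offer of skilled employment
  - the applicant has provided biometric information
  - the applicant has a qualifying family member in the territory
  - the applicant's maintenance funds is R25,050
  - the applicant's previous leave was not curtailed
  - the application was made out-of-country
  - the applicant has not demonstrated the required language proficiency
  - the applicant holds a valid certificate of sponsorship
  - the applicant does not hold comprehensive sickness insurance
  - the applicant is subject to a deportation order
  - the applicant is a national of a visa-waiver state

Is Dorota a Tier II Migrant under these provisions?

No

article 3 — Scheduled Visitor: [the applicant is not subject to a deportation order? no] AND [the applicant holds a valid certificate of sponsorship? yes] → not satisfied.
article 9 — Class-H Migrant: [the applicant has demonstrated the required language proficiency? no] OR [the applicant has an offer of skilled employment? no] OR [applicant's maintenance funds: R25,050 ≥ R30,700? no] → not satisfied.
article 1 — Critical National: [the applicant is a national of a visa-waiver state? yes] OR [the applicant does not hold comprehensive sickness insurance? yes] → satisfied.
article 6 — Tier II Migrant: [not a Scheduled Visitor (article 3)? yes] AND [Class-H Migrant (article 9)? no] AND [Critical National (article 1)? yes] → not satisfied.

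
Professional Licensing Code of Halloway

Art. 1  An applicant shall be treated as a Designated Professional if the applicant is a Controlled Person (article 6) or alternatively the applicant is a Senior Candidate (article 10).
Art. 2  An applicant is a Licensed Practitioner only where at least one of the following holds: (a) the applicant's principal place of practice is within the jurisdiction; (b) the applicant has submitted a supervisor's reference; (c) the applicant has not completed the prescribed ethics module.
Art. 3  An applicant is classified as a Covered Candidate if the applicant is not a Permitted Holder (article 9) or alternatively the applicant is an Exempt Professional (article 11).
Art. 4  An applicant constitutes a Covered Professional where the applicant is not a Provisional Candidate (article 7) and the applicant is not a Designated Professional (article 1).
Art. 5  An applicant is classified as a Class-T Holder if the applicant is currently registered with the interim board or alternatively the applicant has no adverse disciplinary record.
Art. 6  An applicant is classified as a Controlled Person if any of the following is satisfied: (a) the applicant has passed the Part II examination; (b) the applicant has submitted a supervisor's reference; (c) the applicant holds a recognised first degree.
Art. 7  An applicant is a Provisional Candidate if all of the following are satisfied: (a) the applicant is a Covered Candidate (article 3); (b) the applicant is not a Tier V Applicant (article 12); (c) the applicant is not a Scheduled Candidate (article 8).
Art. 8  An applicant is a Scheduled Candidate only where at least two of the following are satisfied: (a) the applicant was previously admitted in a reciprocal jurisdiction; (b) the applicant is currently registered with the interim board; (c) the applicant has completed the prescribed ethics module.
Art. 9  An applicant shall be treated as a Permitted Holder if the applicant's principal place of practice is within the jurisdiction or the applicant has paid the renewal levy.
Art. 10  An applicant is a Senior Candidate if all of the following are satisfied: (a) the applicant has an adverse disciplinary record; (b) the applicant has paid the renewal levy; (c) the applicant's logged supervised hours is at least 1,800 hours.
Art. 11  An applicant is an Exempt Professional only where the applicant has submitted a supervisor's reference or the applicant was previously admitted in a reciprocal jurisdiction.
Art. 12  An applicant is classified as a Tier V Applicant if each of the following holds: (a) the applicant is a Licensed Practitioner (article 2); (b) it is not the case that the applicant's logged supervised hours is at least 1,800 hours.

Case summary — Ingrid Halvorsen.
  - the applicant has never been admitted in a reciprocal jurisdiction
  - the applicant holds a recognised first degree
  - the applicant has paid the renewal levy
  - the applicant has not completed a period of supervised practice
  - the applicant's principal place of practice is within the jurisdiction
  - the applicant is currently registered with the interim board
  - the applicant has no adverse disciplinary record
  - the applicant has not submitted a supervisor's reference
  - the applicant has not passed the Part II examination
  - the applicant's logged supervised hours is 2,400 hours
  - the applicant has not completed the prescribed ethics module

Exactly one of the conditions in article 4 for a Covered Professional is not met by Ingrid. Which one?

Designated Professional

Under article 9: the applicant's principal place of practice is within the jurisdiction? yes; or the applicant has paid the renewal levy? yes. So the applicant is a Permitted Holder.
Under article 11: the applicant has submitted a supervisor's reference? no; or the applicant was previously admitted in a reciprocal jurisdiction? no. So the applicant is not an Exempt Professional.
Under article 3: not a Permitted Holder (article 9)? no; or Exempt Professional (article 11)? no. So the applicant is not a Covered Candidate.
Under article 2: the applicant's principal place of practice is within the jurisdiction? yes; or the applicant has submitted a supervisor's reference? no; or the applicant has not completed the prescribed ethics module? yes. So the applicant is a Licensed Practitioner.
Under article 12: Licensed Practitioner (article 2)? yes; and applicant's logged supervised hours: 2,400 hours ≥ 1,800 hours? yes, so negated condition no. So the applicant is not a Tier V Applicant.
Under article 8: the applicant was previously admitted in a reciprocal jurisdiction? no; the applicant is currently registered with the interim board? yes; the applicant has completed the prescribed ethics module? no — 1 of 3 hold (need ≥2) → not satisfied.
Under article 7: Covered Candidate (article 3)? no; and not a Tier V Applicant (article 12)? yes; and not a Scheduled Candidate (article 8)? yes. So the applicant is not a Provisional Candidate.
Under article 6: the applicant has passed the Part II examination? no; or the applicant has submitted a supervisor's reference? no; or the applicant holds a recognised first degree? yes. So the applicant is a Controlled Person.
Under article 10: the applicant has an adverse disciplinary record? no; and the applicant has paid the renewal levy? yes; and applicant's logged supervised hours: 2,400 hours ≥ 1,800 hours? yes. So the applicant is not a Senior Candidate.
Under article 1: Controlled Person (article 6)? yes; or Senior Candidate (article 10)? no. So the applicant is a Designated Professional.
Under article 4: not a Provisional Candidate (article 7)? yes; and not a Designated Professional (article 1)? no. So the applicant is not a Covered Professional.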